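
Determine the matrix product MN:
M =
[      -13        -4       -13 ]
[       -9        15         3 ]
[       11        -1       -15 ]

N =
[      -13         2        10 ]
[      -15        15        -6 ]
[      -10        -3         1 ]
MN =
[      359       -47      -119 ]
[     -138       198      -177 ]
[       22        52       101 ]

Matrix multiplication: (MN)[i][j] = sum over k of M[i][k] * N[k][j].
  (MN)[0][0] = (-13)*(-13) + (-4)*(-15) + (-13)*(-10) = 359
  (MN)[0][1] = (-13)*(2) + (-4)*(15) + (-13)*(-3) = -47
  (MN)[0][2] = (-13)*(10) + (-4)*(-6) + (-13)*(1) = -119
  (MN)[1][0] = (-9)*(-13) + (15)*(-15) + (3)*(-10) = -138
  (MN)[1][1] = (-9)*(2) + (15)*(15) + (3)*(-3) = 198
  (MN)[1][2] = (-9)*(10) + (15)*(-6) + (3)*(1) = -177
  (MN)[2][0] = (11)*(-13) + (-1)*(-15) + (-15)*(-10) = 22
  (MN)[2][1] = (11)*(2) + (-1)*(15) + (-15)*(-3) = 52
  (MN)[2][2] = (11)*(10) + (-1)*(-6) + (-15)*(1) = 101
MN =
[      359       -47      -119 ]
[     -138       198      -177 ]
[       22        52       101 ]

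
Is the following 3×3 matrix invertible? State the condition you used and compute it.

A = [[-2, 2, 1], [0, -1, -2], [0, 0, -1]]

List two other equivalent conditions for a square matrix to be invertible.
Yes, invertible; det(A) = -2 ≠ 0. Equivalent conditions: rank(A) = 3; Ax = 0 has only the trivial solution; 0 is not an eigenvalue; the columns of A are linearly independent.

To check invertibility, compute det(A).
The given matrix is triangular, so det(A) equals the product of its diagonal entries = -2 ≠ 0.
Since det(A) ≠ 0, A is invertible.
Equivalent conditions for a square matrix A to be invertible:
- rank(A) = 3 (full rank).
- The homogeneous system Ax = 0 has only the trivial solution x = 0.
- 0 is not an eigenvalue of A.
- The columns (equivalently rows) of A are linearly independent.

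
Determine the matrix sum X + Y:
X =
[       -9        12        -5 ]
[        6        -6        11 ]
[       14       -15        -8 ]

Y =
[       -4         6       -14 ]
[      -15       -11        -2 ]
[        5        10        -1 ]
X + Y =
[      -13        18       -19 ]
[       -9       -17         9 ]
[       19        -5        -9 ]

Matrix addition is elementwise: (X+Y)[i][j] = X[i][j] + Y[i][j].
  (X+Y)[0][0] = (-9) + (-4) = -13
  (X+Y)[0][1] = (12) + (6) = 18
  (X+Y)[0][2] = (-5) + (-14) = -19
  (X+Y)[1][0] = (6) + (-15) = -9
  (X+Y)[1][1] = (-6) + (-11) = -17
  (X+Y)[1][2] = (11) + (-2) = 9
  (X+Y)[2][0] = (14) + (5) = 19
  (X+Y)[2][1] = (-15) + (10) = -5
  (X+Y)[2][2] = (-8) + (-1) = -9
X + Y =
[      -13        18       -19 ]
[       -9       -17         9 ]
[       19        -5        -9 ]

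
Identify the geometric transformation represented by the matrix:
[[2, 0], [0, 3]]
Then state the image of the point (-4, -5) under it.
non-uniform scaling by (2, 3); image of (-4, -5) is (-8, -15)

This is diagonal with distinct entries, so it scales the x-axis by 2 and the y-axis by 3.
The matrix [[2, 0], [0, 3]] represents: non-uniform scaling by (2, 3).
Applying it to (-4, -5): [2·-4 + 0·-5, 0·-4 + 3·-5] = (-8, -15).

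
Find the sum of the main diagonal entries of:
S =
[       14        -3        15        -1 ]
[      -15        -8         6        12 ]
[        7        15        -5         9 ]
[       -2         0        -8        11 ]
tr(S) = 14 - 8 - 5 + 11 = 12

The trace of a square matrix is the sum of its diagonal entries.
Diagonal entries of S: S[0][0] = 14, S[1][1] = -8, S[2][2] = -5, S[3][3] = 11.
tr(S) = 14 - 8 - 5 + 11 = 12.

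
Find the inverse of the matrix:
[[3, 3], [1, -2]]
[[2/9, 1/3], [1/9, -1/3]]

For [[a,b],[c,d]], inverse = (1/det)·[[d,-b],[-c,a]]
det = 3·-2 - 3·1 = -9
Inverse = (1/-9)·[[-2, -3], [-1, 3]]
        = [[2/9, 1/3], [1/9, -1/3]]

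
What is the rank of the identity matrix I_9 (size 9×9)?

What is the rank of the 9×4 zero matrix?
rank(I_9) = 9, rank(0) = 0

The identity I_9 has 9 columns that are the standard basis vectors e_1, …, e_9. These are linearly independent, so all 9 columns are pivots and rank(I_9) = 9.
The 9×4 zero matrix has every entry zero, so every row is the zero row and there are no pivots; rank(0) = 0.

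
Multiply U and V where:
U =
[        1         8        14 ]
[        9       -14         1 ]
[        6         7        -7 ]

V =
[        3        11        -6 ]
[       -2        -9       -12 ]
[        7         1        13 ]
UV =
[       85       -47        80 ]
[       62       226       127 ]
[      -45        -4      -211 ]

Matrix multiplication: (UV)[i][j] = sum over k of U[i][k] * V[k][j].
  (UV)[0][0] = (1)*(3) + (8)*(-2) + (14)*(7) = 85
  (UV)[0][1] = (1)*(11) + (8)*(-9) + (14)*(1) = -47
  (UV)[0][2] = (1)*(-6) + (8)*(-12) + (14)*(13) = 80
  (UV)[1][0] = (9)*(3) + (-14)*(-2) + (1)*(7) = 62
  (UV)[1][1] = (9)*(11) + (-14)*(-9) + (1)*(1) = 226
  (UV)[1][2] = (9)*(-6) + (-14)*(-12) + (1)*(13) = 127
  (UV)[2][0] = (6)*(3) + (7)*(-2) + (-7)*(7) = -45
  (UV)[2][1] = (6)*(11) + (7)*(-9) + (-7)*(1) = -4
  (UV)[2][2] = (6)*(-6) + (7)*(-12) + (-7)*(13) = -211
UV =
[       85       -47        80 ]
[       62       226       127 ]
[      -45        -4      -211 ]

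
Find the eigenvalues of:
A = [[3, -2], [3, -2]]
λ = 0, 1

Solve det(A - λI) = 0. For a 2×2 matrix this is λ² - (trace)λ + det = 0.
trace(A) = 3 - 2 = 1.
det(A) = (3)*(-2) - (-2)*(3) = -6 + 6 = 0.
Characteristic equation: λ² - (1)λ + (0) = 0.
Discriminant: (1)² - 4*(0) = 1 - 0 = 1.
Roots: λ = (1 ± √1) / 2 = 0, 1.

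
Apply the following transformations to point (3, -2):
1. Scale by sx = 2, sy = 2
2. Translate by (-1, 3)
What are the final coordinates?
(5, -1)

Step 1: Scale (3, -2) by (sx, sy) = (2, 2) → (6, -4)
Step 2: Translate by (-1, 3) → (5, -1)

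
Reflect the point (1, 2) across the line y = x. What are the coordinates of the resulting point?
(2, 1)

Reflection across line y = x: (1, 2) → (2, 1)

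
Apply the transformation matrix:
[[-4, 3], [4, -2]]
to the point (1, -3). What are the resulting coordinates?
(-13, 10)

Matrix multiplication:
[[-4, 3], [4, -2]] × [1, -3]ᵀ
= [-4×1 + 3×-3, 4×1 + -2×-3]ᵀ
= [-13.0000, 10.0000]ᵀ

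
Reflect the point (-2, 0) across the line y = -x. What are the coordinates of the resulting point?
(0, 2)

Reflection across line y = -x: (-2, 0) → (0, 2)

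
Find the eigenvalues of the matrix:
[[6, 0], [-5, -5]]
λ = -5 and λ = 6

Characteristic equation: det(A - λI) = 0
λ² - (trace)λ + (det) = 0
λ² - (1)λ + (-30) = 0
λ² - 1λ - 30 = 0
Solving: λ = -5, 6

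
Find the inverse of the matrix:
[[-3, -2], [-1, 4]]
[[-2/7, -1/7], [-1/14, 3/14]]

For [[a,b],[c,d]], inverse = (1/det)·[[d,-b],[-c,a]]
det = -3·4 - -2·-1 = -14
Inverse = (1/-14)·[[4, 2], [1, -3]]
        = [[-2/7, -1/7], [-1/14, 3/14]]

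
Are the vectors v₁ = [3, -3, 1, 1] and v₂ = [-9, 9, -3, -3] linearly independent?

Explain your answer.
No, linearly dependent (v₂ = -3·v₁)

Check whether there is a scalar k with v₂ = k·v₁.
Comparing components, k = -3 satisfies -3·[3, -3, 1, 1] = [-9, 9, -3, -3].
Since v₂ is a scalar multiple of v₁, the two vectors are linearly dependent.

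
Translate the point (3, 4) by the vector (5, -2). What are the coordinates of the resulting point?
(8, 2)

Translation by (5, -2):
x' = 3 + 5 = 8
y' = 4 + -2 = 2
Homogeneous matrix: [[1, 0, 5], [0, 1, -2], [0, 0, 1]]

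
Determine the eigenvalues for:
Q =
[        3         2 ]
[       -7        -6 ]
λ = -4, 1

Solve det(Q - λI) = 0. For a 2×2 matrix the characteristic equation is λ² - (trace)λ + det = 0.
trace(Q) = a + d = 3 - 6 = -3.
det(Q) = a*d - b*c = (3)*(-6) - (2)*(-7) = -18 + 14 = -4.
Characteristic equation: λ² - (-3)λ + (-4) = 0.
Discriminant = (-3)² - 4*(-4) = 9 + 16 = 25.
λ = (-3 ± √25) / 2 = (-3 ± 5) / 2 = -4, 1.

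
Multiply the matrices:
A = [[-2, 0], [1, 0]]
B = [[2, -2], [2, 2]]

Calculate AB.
[[-4, 4], [2, -2]]

Each entry (i,j) of AB = sum over k of A[i][k]*B[k][j].
(AB)[0][0] = (-2)*(2) + (0)*(2) = -4
(AB)[0][1] = (-2)*(-2) + (0)*(2) = 4
(AB)[1][0] = (1)*(2) + (0)*(2) = 2
(AB)[1][1] = (1)*(-2) + (0)*(2) = -2
AB = [[-4, 4], [2, -2]]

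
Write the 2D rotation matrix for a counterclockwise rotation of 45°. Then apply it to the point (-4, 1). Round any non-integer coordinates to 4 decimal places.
R = [[√2/2, -√2/2], [√2/2, √2/2]]; R·(-4, 1) = (-3.5355, -2.1213)

Rotation matrix formula: R(θ) = [[cos θ, -sin θ], [sin θ, cos θ]]
For θ = 45°:
cos(45°) = √2/2
sin(45°) = √2/2
R = [[√2/2, -√2/2], [√2/2, √2/2]]
Apply to (-4, 1): [√2/2·-4 + (-√2/2)·1, √2/2·-4 + √2/2·1] = (-3.5355, -2.1213)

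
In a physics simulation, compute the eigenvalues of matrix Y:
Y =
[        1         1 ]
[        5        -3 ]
λ = -4, 2

Solve det(Y - λI) = 0. For a 2×2 matrix the characteristic equation is λ² - (trace)λ + det = 0.
trace(Y) = a + d = 1 - 3 = -2.
det(Y) = a*d - b*c = (1)*(-3) - (1)*(5) = -3 - 5 = -8.
Characteristic equation: λ² - (-2)λ + (-8) = 0.
Discriminant = (-2)² - 4*(-8) = 4 + 32 = 36.
λ = (-2 ± √36) / 2 = (-2 ± 6) / 2 = -4, 2.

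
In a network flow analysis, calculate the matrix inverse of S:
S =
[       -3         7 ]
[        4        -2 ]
det(S) = -22
S⁻¹ =
[     1/11      7/22 ]
[     2/11      3/22 ]

For a 2×2 matrix S = [[a, b], [c, d]] with det(S) ≠ 0, S⁻¹ = (1/det(S)) * [[d, -b], [-c, a]].
det(S) = (-3)*(-2) - (7)*(4) = 6 - 28 = -22.
S⁻¹ = (1/-22) * [[-2, -7], [-4, -3]].
Dividing each entry by -22 and reducing:
S⁻¹ =
[     1/11      7/22 ]
[     2/11      3/22 ]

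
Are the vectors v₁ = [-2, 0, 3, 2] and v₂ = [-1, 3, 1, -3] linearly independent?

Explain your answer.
Yes, linearly independent

Two vectors are linearly dependent iff one is a scalar multiple of the other.
No single scalar k satisfies v₂ = k·v₁ (the ratios of corresponding entries disagree), so v₁ and v₂ are linearly independent.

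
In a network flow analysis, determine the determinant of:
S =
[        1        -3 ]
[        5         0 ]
det(S) = 15

For a 2×2 matrix [[a, b], [c, d]], det = a*d - b*c.
det(S) = (1)*(0) - (-3)*(5) = 0 + 15 = 15.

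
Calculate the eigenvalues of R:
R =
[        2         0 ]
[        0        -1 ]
λ = -1, 2

Solve det(R - λI) = 0. For a 2×2 matrix the characteristic equation is λ² - (trace)λ + det = 0.
trace(R) = a + d = 2 - 1 = 1.
det(R) = a*d - b*c = (2)*(-1) - (0)*(0) = -2 - 0 = -2.
Characteristic equation: λ² - (1)λ + (-2) = 0.
Discriminant = (1)² - 4*(-2) = 1 + 8 = 9.
λ = (1 ± √9) / 2 = (1 ± 3) / 2 = -1, 2.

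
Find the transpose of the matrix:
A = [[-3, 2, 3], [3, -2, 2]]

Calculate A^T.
[[-3, 3], [2, -2], [3, 2]]

The transpose sends entry (i,j) to (j,i); rows become columns.
Row 0 of A: [-3, 2, 3] -> column 0 of A^T.
Row 1 of A: [3, -2, 2] -> column 1 of A^T.
A^T = [[-3, 3], [2, -2], [3, 2]]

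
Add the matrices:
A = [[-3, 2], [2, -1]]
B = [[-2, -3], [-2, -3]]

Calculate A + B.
[[-5, -1], [0, -4]]

Add corresponding elements:
(-3)+(-2)=-5
(2)+(-3)=-1
(2)+(-2)=0
(-1)+(-3)=-4
A + B = [[-5, -1], [0, -4]]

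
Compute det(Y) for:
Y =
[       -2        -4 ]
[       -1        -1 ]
det(Y) = -2

For a 2×2 matrix [[a, b], [c, d]], det = a*d - b*c.
det(Y) = (-2)*(-1) - (-4)*(-1) = 2 - 4 = -2.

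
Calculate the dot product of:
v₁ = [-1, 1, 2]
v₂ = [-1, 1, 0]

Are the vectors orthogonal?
2, No

The dot product is the sum of products of corresponding components.
v₁·v₂ = (-1)*(-1) + (1)*(1) + (2)*(0) = 1 + 1 + 0 = 2.
Two vectors are orthogonal iff their dot product is 0; here the dot product is 2, so the vectors are not orthogonal.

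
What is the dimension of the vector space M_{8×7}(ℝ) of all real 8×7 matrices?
Dimension = 56

A real 8×7 matrix is determined by its 8·7 = 56 independent entries.
A standard basis is {E_ij : 1 ≤ i ≤ 8, 1 ≤ j ≤ 7}, where E_ij has a 1 in position (i, j) and 0 elsewhere — there are 56 such matrices, and they are linearly independent and span M_{8×7}(ℝ).
Therefore dim(M_{8×7}(ℝ)) = 56.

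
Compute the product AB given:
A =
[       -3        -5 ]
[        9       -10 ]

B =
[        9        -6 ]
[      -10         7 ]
AB =
[       23       -17 ]
[      181      -124 ]

Matrix multiplication: (AB)[i][j] = sum over k of A[i][k] * B[k][j].
  (AB)[0][0] = (-3)*(9) + (-5)*(-10) = 23
  (AB)[0][1] = (-3)*(-6) + (-5)*(7) = -17
  (AB)[1][0] = (9)*(9) + (-10)*(-10) = 181
  (AB)[1][1] = (9)*(-6) + (-10)*(7) = -124
AB =
[       23       -17 ]
[      181      -124 ]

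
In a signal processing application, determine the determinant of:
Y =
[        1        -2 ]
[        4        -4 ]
det(Y) = 4

For a 2×2 matrix [[a, b], [c, d]], det = a*d - b*c.
det(Y) = (1)*(-4) - (-2)*(4) = -4 + 8 = 4.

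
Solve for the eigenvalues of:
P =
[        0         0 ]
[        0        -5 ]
λ = -5, 0

Solve det(P - λI) = 0. For a 2×2 matrix the characteristic equation is λ² - (trace)λ + det = 0.
trace(P) = a + d = 0 - 5 = -5.
det(P) = a*d - b*c = (0)*(-5) - (0)*(0) = 0 - 0 = 0.
Characteristic equation: λ² - (-5)λ + (0) = 0.
Discriminant = (-5)² - 4*(0) = 25 - 0 = 25.
λ = (-5 ± √25) / 2 = (-5 ± 5) / 2 = -5, 0.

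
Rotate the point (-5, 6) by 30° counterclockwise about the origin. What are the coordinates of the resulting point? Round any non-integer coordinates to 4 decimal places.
(-7.3301, 2.6962)

Rotation matrix R(θ) = [[cos θ, -sin θ], [sin θ, cos θ]]; for θ = 30°:
R = [[√3/2, -1/2], [1/2, √3/2]]
Result: R × [-5, 6]ᵀ = [√3/2·-5 + (-1/2)·6, 1/2·-5 + (√3/2)·6]ᵀ = (-7.3301, 2.6962)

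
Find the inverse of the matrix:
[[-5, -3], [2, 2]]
[[-1/2, -3/4], [1/2, 5/4]]

For [[a,b],[c,d]], inverse = (1/det)·[[d,-b],[-c,a]]
det = -5·2 - -3·2 = -4
Inverse = (1/-4)·[[2, 3], [-2, -5]]
        = [[-1/2, -3/4], [1/2, 5/4]]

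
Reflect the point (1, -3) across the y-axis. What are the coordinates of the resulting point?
(-1, -3)

Reflection across y-axis: (1, -3) → (-1, -3)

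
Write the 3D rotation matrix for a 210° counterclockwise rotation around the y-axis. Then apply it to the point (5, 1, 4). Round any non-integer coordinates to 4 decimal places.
R = [[-√3/2, 0, -1/2], [0, 1, 0], [1/2, 0, -√3/2]]; R·(5, 1, 4) = (-6.3301, 1.0000, -0.9641)

Rotation matrix for 210° around y-axis:
cos(210°) = -√3/2, sin(210°) = -1/2
R = [[-√3/2, 0, -1/2], [0, 1, 0], [1/2, 0, -√3/2]]
Apply to (5, 1, 4): R·[5, 1, 4]ᵀ = (-6.3301, 1.0000, -0.9641)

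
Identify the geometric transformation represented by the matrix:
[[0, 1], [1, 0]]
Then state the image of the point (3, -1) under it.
reflection across the line y = x; image of (3, -1) is (-1, 3)

This is a symmetric orthogonal matrix with determinant -1, which characterizes a reflection in ℝ².
The matrix [[0, 1], [1, 0]] represents: reflection across the line y = x.
Applying it to (3, -1): [0·3 + 1·-1, 1·3 + 0·-1] = (-1, 3).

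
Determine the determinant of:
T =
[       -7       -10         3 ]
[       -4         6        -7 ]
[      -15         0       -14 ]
det(T) = 368

Expand along row 0 (cofactor expansion): det(T) = a*(e*i - f*h) - b*(d*i - f*g) + c*(d*h - e*g), where the 3×3 is [[a, b, c], [d, e, f], [g, h, i]].
Minor M_00 = (6)*(-14) - (-7)*(0) = -84 - 0 = -84.
Minor M_01 = (-4)*(-14) - (-7)*(-15) = 56 - 105 = -49.
Minor M_02 = (-4)*(0) - (6)*(-15) = 0 + 90 = 90.
det(T) = (-7)*(-84) - (-10)*(-49) + (3)*(90) = 588 - 490 + 270 = 368.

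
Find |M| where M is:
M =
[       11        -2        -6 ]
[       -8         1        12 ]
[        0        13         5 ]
det(M) = -1117

Expand along row 0 (cofactor expansion): det(M) = a*(e*i - f*h) - b*(d*i - f*g) + c*(d*h - e*g), where the 3×3 is [[a, b, c], [d, e, f], [g, h, i]].
Minor M_00 = (1)*(5) - (12)*(13) = 5 - 156 = -151.
Minor M_01 = (-8)*(5) - (12)*(0) = -40 - 0 = -40.
Minor M_02 = (-8)*(13) - (1)*(0) = -104 - 0 = -104.
det(M) = (11)*(-151) - (-2)*(-40) + (-6)*(-104) = -1661 - 80 + 624 = -1117.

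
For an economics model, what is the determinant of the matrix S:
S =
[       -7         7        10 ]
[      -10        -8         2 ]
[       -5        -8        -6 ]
det(S) = -538

Expand along row 0 (cofactor expansion): det(S) = a*(e*i - f*h) - b*(d*i - f*g) + c*(d*h - e*g), where the 3×3 is [[a, b, c], [d, e, f], [g, h, i]].
Minor M_00 = (-8)*(-6) - (2)*(-8) = 48 + 16 = 64.
Minor M_01 = (-10)*(-6) - (2)*(-5) = 60 + 10 = 70.
Minor M_02 = (-10)*(-8) - (-8)*(-5) = 80 - 40 = 40.
det(S) = (-7)*(64) - (7)*(70) + (10)*(40) = -448 - 490 + 400 = -538.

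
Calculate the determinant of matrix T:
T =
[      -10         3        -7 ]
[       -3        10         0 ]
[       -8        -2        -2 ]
det(T) = -420

Expand along row 0 (cofactor expansion): det(T) = a*(e*i - f*h) - b*(d*i - f*g) + c*(d*h - e*g), where the 3×3 is [[a, b, c], [d, e, f], [g, h, i]].
Minor M_00 = (10)*(-2) - (0)*(-2) = -20 - 0 = -20.
Minor M_01 = (-3)*(-2) - (0)*(-8) = 6 - 0 = 6.
Minor M_02 = (-3)*(-2) - (10)*(-8) = 6 + 80 = 86.
det(T) = (-10)*(-20) - (3)*(6) + (-7)*(86) = 200 - 18 - 602 = -420.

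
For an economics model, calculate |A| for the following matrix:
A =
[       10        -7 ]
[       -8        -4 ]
det(A) = -96

For a 2×2 matrix [[a, b], [c, d]], det = a*d - b*c.
det(A) = (10)*(-4) - (-7)*(-8) = -40 - 56 = -96.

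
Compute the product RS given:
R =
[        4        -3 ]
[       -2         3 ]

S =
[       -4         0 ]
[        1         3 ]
RS =
[      -19        -9 ]
[       11         9 ]

Matrix multiplication: (RS)[i][j] = sum over k of R[i][k] * S[k][j].
  (RS)[0][0] = (4)*(-4) + (-3)*(1) = -19
  (RS)[0][1] = (4)*(0) + (-3)*(3) = -9
  (RS)[1][0] = (-2)*(-4) + (3)*(1) = 11
  (RS)[1][1] = (-2)*(0) + (3)*(3) = 9
RS =
[      -19        -9 ]
[       11         9 ]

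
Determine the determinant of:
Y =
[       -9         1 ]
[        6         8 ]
det(Y) = -78

For a 2×2 matrix [[a, b], [c, d]], det = a*d - b*c.
det(Y) = (-9)*(8) - (1)*(6) = -72 - 6 = -78.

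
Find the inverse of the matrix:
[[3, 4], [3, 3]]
[[-1, 4/3], [1, -1]]

For [[a,b],[c,d]], inverse = (1/det)·[[d,-b],[-c,a]]
det = 3·3 - 4·3 = -3
Inverse = (1/-3)·[[3, -4], [-3, 3]]
        = [[-1, 4/3], [1, -1]]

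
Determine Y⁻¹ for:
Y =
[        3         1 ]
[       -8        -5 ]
det(Y) = -7
Y⁻¹ =
[      5/7       1/7 ]
[     -8/7      -3/7 ]

For a 2×2 matrix Y = [[a, b], [c, d]] with det(Y) ≠ 0, Y⁻¹ = (1/det(Y)) * [[d, -b], [-c, a]].
det(Y) = (3)*(-5) - (1)*(-8) = -15 + 8 = -7.
Y⁻¹ = (1/-7) * [[-5, -1], [8, 3]].
Dividing each entry by -7 and reducing:
Y⁻¹ =
[      5/7       1/7 ]
[     -8/7      -3/7 ]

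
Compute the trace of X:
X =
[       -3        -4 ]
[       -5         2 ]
tr(X) = -3 + 2 = -1

The trace of a square matrix is the sum of its diagonal entries.
Diagonal entries of X: X[0][0] = -3, X[1][1] = 2.
tr(X) = -3 + 2 = -1.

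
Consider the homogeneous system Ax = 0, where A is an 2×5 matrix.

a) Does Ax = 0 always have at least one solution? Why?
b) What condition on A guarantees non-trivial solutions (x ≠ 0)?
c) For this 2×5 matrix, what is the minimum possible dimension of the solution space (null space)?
a) Yes, x = 0 is always a solution. b) When A has linearly dependent columns (rank < n). c) Minimum nullity = 3.

a) x = 0 satisfies A·0 = 0, so the zero vector is always a solution.
b) Non-trivial solutions exist iff the columns of A are linearly dependent, equivalently rank(A) < n (the number of columns).
c) By rank-nullity, rank(A) + nullity(A) = n = 5. Since A has only 2 rows, rank(A) ≤ 2, so nullity(A) ≥ 5 - 2 = 3.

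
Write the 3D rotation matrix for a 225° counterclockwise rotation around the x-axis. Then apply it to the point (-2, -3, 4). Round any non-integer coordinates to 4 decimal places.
R = [[1, 0, 0], [0, -√2/2, √2/2], [0, -√2/2, -√2/2]]; R·(-2, -3, 4) = (-2.0000, 4.9497, -0.7071)

Rotation matrix for 225° around x-axis:
cos(225°) = -√2/2, sin(225°) = -√2/2
R = [[1, 0, 0], [0, -√2/2, √2/2], [0, -√2/2, -√2/2]]
Apply to (-2, -3, 4): R·[-2, -3, 4]ᵀ = (-2.0000, 4.9497, -0.7071)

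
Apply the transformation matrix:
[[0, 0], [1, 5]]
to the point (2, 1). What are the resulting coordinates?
(0, 7)

Matrix multiplication:
[[0, 0], [1, 5]] × [2, 1]ᵀ
= [0×2 + 0×1, 1×2 + 5×1]ᵀ
= [0.0000, 7.0000]ᵀ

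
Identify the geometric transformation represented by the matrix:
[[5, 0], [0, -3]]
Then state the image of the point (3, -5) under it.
non-uniform scaling by (5, -3); image of (3, -5) is (15, 15)

This is diagonal with distinct entries, so it scales the x-axis by 5 and the y-axis by -3.
The matrix [[5, 0], [0, -3]] represents: non-uniform scaling by (5, -3).
Applying it to (3, -5): [5·3 + 0·-5, 0·3 + -3·-5] = (15, 15).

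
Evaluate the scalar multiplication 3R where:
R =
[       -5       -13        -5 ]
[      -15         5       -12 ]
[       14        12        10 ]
3R =
[      -15       -39       -15 ]
[      -45        15       -36 ]
[       42        36        30 ]

Scalar multiplication is elementwise: (3R)[i][j] = 3 * R[i][j].
  (3R)[0][0] = 3 * (-5) = -15
  (3R)[0][1] = 3 * (-13) = -39
  (3R)[0][2] = 3 * (-5) = -15
  (3R)[1][0] = 3 * (-15) = -45
  (3R)[1][1] = 3 * (5) = 15
  (3R)[1][2] = 3 * (-12) = -36
  (3R)[2][0] = 3 * (14) = 42
  (3R)[2][1] = 3 * (12) = 36
  (3R)[2][2] = 3 * (10) = 30
3R =
[      -15       -39       -15 ]
[      -45        15       -36 ]
[       42        36        30 ]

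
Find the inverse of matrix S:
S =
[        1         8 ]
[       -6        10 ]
det(S) = 58
S⁻¹ =
[     5/29     -4/29 ]
[     3/29      1/58 ]

For a 2×2 matrix S = [[a, b], [c, d]] with det(S) ≠ 0, S⁻¹ = (1/det(S)) * [[d, -b], [-c, a]].
det(S) = (1)*(10) - (8)*(-6) = 10 + 48 = 58.
S⁻¹ = (1/58) * [[10, -8], [6, 1]].
Dividing each entry by 58 and reducing:
S⁻¹ =
[     5/29     -4/29 ]
[     3/29      1/58 ]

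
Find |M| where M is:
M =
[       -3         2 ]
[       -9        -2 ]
det(M) = 24

For a 2×2 matrix [[a, b], [c, d]], det = a*d - b*c.
det(M) = (-3)*(-2) - (2)*(-9) = 6 + 18 = 24.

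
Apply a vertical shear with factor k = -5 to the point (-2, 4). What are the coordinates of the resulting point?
(-2, 14)

Shear matrix for vertical shear with factor k = -5:
[[1, 0], [-5, 1]]
Result: (-2, 4) → (-2, 14)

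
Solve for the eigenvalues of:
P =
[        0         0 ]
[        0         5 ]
λ = 0, 5

Solve det(P - λI) = 0. For a 2×2 matrix the characteristic equation is λ² - (trace)λ + det = 0.
trace(P) = a + d = 0 + 5 = 5.
det(P) = a*d - b*c = (0)*(5) - (0)*(0) = 0 - 0 = 0.
Characteristic equation: λ² - (5)λ + (0) = 0.
Discriminant = (5)² - 4*(0) = 25 - 0 = 25.
λ = (5 ± √25) / 2 = (5 ± 5) / 2 = 0, 5.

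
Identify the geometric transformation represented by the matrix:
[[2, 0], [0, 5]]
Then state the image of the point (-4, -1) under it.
non-uniform scaling by (2, 5); image of (-4, -1) is (-8, -5)

This is diagonal with distinct entries, so it scales the x-axis by 2 and the y-axis by 5.
The matrix [[2, 0], [0, 5]] represents: non-uniform scaling by (2, 5).
Applying it to (-4, -1): [2·-4 + 0·-1, 0·-4 + 5·-1] = (-8, -5).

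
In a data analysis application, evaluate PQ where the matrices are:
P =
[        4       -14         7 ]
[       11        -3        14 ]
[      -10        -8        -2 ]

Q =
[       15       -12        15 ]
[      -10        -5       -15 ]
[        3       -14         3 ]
PQ =
[      221       -76       291 ]
[      237      -313       252 ]
[      -76       188       -36 ]

Matrix multiplication: (PQ)[i][j] = sum over k of P[i][k] * Q[k][j].
  (PQ)[0][0] = (4)*(15) + (-14)*(-10) + (7)*(3) = 221
  (PQ)[0][1] = (4)*(-12) + (-14)*(-5) + (7)*(-14) = -76
  (PQ)[0][2] = (4)*(15) + (-14)*(-15) + (7)*(3) = 291
  (PQ)[1][0] = (11)*(15) + (-3)*(-10) + (14)*(3) = 237
  (PQ)[1][1] = (11)*(-12) + (-3)*(-5) + (14)*(-14) = -313
  (PQ)[1][2] = (11)*(15) + (-3)*(-15) + (14)*(3) = 252
  (PQ)[2][0] = (-10)*(15) + (-8)*(-10) + (-2)*(3) = -76
  (PQ)[2][1] = (-10)*(-12) + (-8)*(-5) + (-2)*(-14) = 188
  (PQ)[2][2] = (-10)*(15) + (-8)*(-15) + (-2)*(3) = -36
PQ =
[      221       -76       291 ]
[      237      -313       252 ]
[      -76       188       -36 ]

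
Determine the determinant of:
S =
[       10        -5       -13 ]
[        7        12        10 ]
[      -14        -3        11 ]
det(S) = 794

Expand along row 0 (cofactor expansion): det(S) = a*(e*i - f*h) - b*(d*i - f*g) + c*(d*h - e*g), where the 3×3 is [[a, b, c], [d, e, f], [g, h, i]].
Minor M_00 = (12)*(11) - (10)*(-3) = 132 + 30 = 162.
Minor M_01 = (7)*(11) - (10)*(-14) = 77 + 140 = 217.
Minor M_02 = (7)*(-3) - (12)*(-14) = -21 + 168 = 147.
det(S) = (10)*(162) - (-5)*(217) + (-13)*(147) = 1620 + 1085 - 1911 = 794.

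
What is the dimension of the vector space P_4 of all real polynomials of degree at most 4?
Dimension = 5

A polynomial of degree at most 4 can be written as a₀ + a₁x + a₂x² + … + a_4x^4, with 5 free coefficients a₀, …, a_4.
The set {1, x, x², …, x^4} is a basis: it spans P_4 (every such polynomial is a linear combination of these) and is linearly independent (a polynomial is zero iff all its coefficients are zero).
Therefore dim(P_4) = 4 + 1 = 5.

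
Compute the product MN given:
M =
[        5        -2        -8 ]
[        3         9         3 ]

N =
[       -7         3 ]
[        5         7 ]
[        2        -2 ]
MN =
[      -61        17 ]
[       30        66 ]

Matrix multiplication: (MN)[i][j] = sum over k of M[i][k] * N[k][j].
  (MN)[0][0] = (5)*(-7) + (-2)*(5) + (-8)*(2) = -61
  (MN)[0][1] = (5)*(3) + (-2)*(7) + (-8)*(-2) = 17
  (MN)[1][0] = (3)*(-7) + (9)*(5) + (3)*(2) = 30
  (MN)[1][1] = (3)*(3) + (9)*(7) + (3)*(-2) = 66
MN =
[      -61        17 ]
[       30        66 ]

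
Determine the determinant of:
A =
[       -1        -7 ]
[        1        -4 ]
det(A) = 11

For a 2×2 matrix [[a, b], [c, d]], det = a*d - b*c.
det(A) = (-1)*(-4) - (-7)*(1) = 4 + 7 = 11.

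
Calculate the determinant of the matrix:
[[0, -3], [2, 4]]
6

For a 2×2 matrix [[a, b], [c, d]], det = ad - bc
det = (0)(4) - (-3)(2) = 0 - -6 = 6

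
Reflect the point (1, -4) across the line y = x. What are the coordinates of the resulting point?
(-4, 1)

Reflection across line y = x: (1, -4) → (-4, 1)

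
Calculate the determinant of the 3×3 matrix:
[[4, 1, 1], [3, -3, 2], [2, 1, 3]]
-40

Expansion along first row:
det = 4·det([[-3,2],[1,3]]) - 1·det([[3,2],[2,3]]) + 1·det([[3,-3],[2,1]])
    = 4·(-3·3 - 2·1) - 1·(3·3 - 2·2) + 1·(3·1 - -3·2)
    = 4·-11 - 1·5 + 1·9
    = -44 + -5 + 9 = -40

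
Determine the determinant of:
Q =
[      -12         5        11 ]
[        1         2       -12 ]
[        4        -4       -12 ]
det(Q) = 552

Expand along row 0 (cofactor expansion): det(Q) = a*(e*i - f*h) - b*(d*i - f*g) + c*(d*h - e*g), where the 3×3 is [[a, b, c], [d, e, f], [g, h, i]].
Minor M_00 = (2)*(-12) - (-12)*(-4) = -24 - 48 = -72.
Minor M_01 = (1)*(-12) - (-12)*(4) = -12 + 48 = 36.
Minor M_02 = (1)*(-4) - (2)*(4) = -4 - 8 = -12.
det(Q) = (-12)*(-72) - (5)*(36) + (11)*(-12) = 864 - 180 - 132 = 552.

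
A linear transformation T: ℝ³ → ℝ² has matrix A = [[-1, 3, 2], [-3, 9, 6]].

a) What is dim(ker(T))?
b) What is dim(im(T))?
dim(ker) = 2, dim(im) = 1

Observe that row 2 = 3 × row 1 (so the rows are linearly dependent).
Thus rank(A) = 1 (only one linearly independent row).
dim(im(T)) = rank(A) = 1.
By the rank-nullity theorem applied to T: ℝ³ → ℝ², rank(A) + nullity(A) = 3 (the domain dimension), so dim(ker(T)) = 3 - 1 = 2.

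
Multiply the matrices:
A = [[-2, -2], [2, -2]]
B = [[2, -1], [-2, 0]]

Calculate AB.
[[0, 2], [8, -2]]

Each entry (i,j) of AB = sum over k of A[i][k]*B[k][j].
(AB)[0][0] = (-2)*(2) + (-2)*(-2) = 0
(AB)[0][1] = (-2)*(-1) + (-2)*(0) = 2
(AB)[1][0] = (2)*(2) + (-2)*(-2) = 8
(AB)[1][1] = (2)*(-1) + (-2)*(0) = -2
AB = [[0, 2], [8, -2]]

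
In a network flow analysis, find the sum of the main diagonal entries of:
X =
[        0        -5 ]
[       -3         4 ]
tr(X) = 0 + 4 = 4

The trace of a square matrix is the sum of its diagonal entries.
Diagonal entries of X: X[0][0] = 0, X[1][1] = 4.
tr(X) = 0 + 4 = 4.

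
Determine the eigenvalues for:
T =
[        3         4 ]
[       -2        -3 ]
λ = -1, 1

Solve det(T - λI) = 0. For a 2×2 matrix the characteristic equation is λ² - (trace)λ + det = 0.
trace(T) = a + d = 3 - 3 = 0.
det(T) = a*d - b*c = (3)*(-3) - (4)*(-2) = -9 + 8 = -1.
Characteristic equation: λ² - (0)λ + (-1) = 0.
Discriminant = (0)² - 4*(-1) = 0 + 4 = 4.
λ = (0 ± √4) / 2 = (0 ± 2) / 2 = -1, 1.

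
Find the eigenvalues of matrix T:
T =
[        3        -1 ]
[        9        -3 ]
λ = 0, 0

Solve det(T - λI) = 0. For a 2×2 matrix the characteristic equation is λ² - (trace)λ + det = 0.
trace(T) = a + d = 3 - 3 = 0.
det(T) = a*d - b*c = (3)*(-3) - (-1)*(9) = -9 + 9 = 0.
Characteristic equation: λ² - (0)λ + (0) = 0.
Discriminant = (0)² - 4*(0) = 0 - 0 = 0.
λ = (0 ± √0) / 2 = (0 ± 0) / 2 = 0, 0.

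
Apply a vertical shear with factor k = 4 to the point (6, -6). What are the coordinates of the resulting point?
(6, 18)

Shear matrix for vertical shear with factor k = 4:
[[1, 0], [4, 1]]
Result: (6, -6) → (6, 18)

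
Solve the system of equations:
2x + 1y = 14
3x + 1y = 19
x = 5, y = 4

Use elimination (row reduction):
Equation 1: 2x + 1y = 14.
Equation 2: 3x + 1y = 19.
Multiply Eq1 by 3 and Eq2 by 2: 6x + 3y = 42;  6x + 2y = 38.
Subtract: (-1)y = -4, so y = 4.
Back-substitute into Eq1: 2x + 1*(4) = 14, so x = 5.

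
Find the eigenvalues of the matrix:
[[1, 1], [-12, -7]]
λ = -5 and λ = -1

Characteristic equation: det(A - λI) = 0
λ² - (trace)λ + (det) = 0
λ² - (-6)λ + (5) = 0
λ² + 6λ + 5 = 0
Solving: λ = -5, -1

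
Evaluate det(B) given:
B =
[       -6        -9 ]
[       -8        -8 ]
det(B) = -24

For a 2×2 matrix [[a, b], [c, d]], det = a*d - b*c.
det(B) = (-6)*(-8) - (-9)*(-8) = 48 - 72 = -24.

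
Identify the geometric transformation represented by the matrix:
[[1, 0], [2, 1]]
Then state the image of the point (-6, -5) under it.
vertical shear with factor 2; image of (-6, -5) is (-6, -17)

The matrix [[1, 0], [k, 1]] sends (x, y) to (x, 2x + y), leaving the x-coordinate fixed: a vertical shear.
The matrix [[1, 0], [2, 1]] represents: vertical shear with factor 2.
Applying it to (-6, -5): [1·-6 + 0·-5, 2·-6 + 1·-5] = (-6, -17).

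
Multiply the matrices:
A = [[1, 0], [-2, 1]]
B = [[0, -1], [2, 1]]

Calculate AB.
[[0, -1], [2, 3]]

Each entry (i,j) of AB = sum over k of A[i][k]*B[k][j].
(AB)[0][0] = (1)*(0) + (0)*(2) = 0
(AB)[0][1] = (1)*(-1) + (0)*(1) = -1
(AB)[1][0] = (-2)*(0) + (1)*(2) = 2
(AB)[1][1] = (-2)*(-1) + (1)*(1) = 3
AB = [[0, -1], [2, 3]]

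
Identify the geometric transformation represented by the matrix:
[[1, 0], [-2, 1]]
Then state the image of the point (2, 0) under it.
vertical shear with factor -2; image of (2, 0) is (2, -4)

The matrix [[1, 0], [k, 1]] sends (x, y) to (x, -2x + y), leaving the x-coordinate fixed: a vertical shear.
The matrix [[1, 0], [-2, 1]] represents: vertical shear with factor -2.
Applying it to (2, 0): [1·2 + 0·0, -2·2 + 1·0] = (2, -4).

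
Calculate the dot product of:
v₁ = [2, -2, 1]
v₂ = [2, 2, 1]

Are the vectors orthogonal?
1, No

The dot product is the sum of products of corresponding components.
v₁·v₂ = (2)*(2) + (-2)*(2) + (1)*(1) = 4 - 4 + 1 = 1.
Two vectors are orthogonal iff their dot product is 0; here the dot product is 1, so the vectors are not orthogonal.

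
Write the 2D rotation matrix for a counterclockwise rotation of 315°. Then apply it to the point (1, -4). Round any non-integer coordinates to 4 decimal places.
R = [[√2/2, √2/2], [-√2/2, √2/2]]; R·(1, -4) = (-2.1213, -3.5355)

Rotation matrix formula: R(θ) = [[cos θ, -sin θ], [sin θ, cos θ]]
For θ = 315°:
cos(315°) = √2/2
sin(315°) = -√2/2
R = [[√2/2, √2/2], [-√2/2, √2/2]]
Apply to (1, -4): [√2/2·1 + (√2/2)·-4, -√2/2·1 + √2/2·-4] = (-2.1213, -3.5355)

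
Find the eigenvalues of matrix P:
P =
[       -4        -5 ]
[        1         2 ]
λ = -3, 1

Solve det(P - λI) = 0. For a 2×2 matrix the characteristic equation is λ² - (trace)λ + det = 0.
trace(P) = a + d = -4 + 2 = -2.
det(P) = a*d - b*c = (-4)*(2) - (-5)*(1) = -8 + 5 = -3.
Characteristic equation: λ² - (-2)λ + (-3) = 0.
Discriminant = (-2)² - 4*(-3) = 4 + 12 = 16.
λ = (-2 ± √16) / 2 = (-2 ± 4) / 2 = -3, 1.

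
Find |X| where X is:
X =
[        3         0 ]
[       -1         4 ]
det(X) = 12

For a 2×2 matrix [[a, b], [c, d]], det = a*d - b*c.
det(X) = (3)*(4) - (0)*(-1) = 12 - 0 = 12.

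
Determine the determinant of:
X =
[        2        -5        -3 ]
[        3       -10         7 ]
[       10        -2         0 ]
det(X) = -604

Expand along row 0 (cofactor expansion): det(X) = a*(e*i - f*h) - b*(d*i - f*g) + c*(d*h - e*g), where the 3×3 is [[a, b, c], [d, e, f], [g, h, i]].
Minor M_00 = (-10)*(0) - (7)*(-2) = 0 + 14 = 14.
Minor M_01 = (3)*(0) - (7)*(10) = 0 - 70 = -70.
Minor M_02 = (3)*(-2) - (-10)*(10) = -6 + 100 = 94.
det(X) = (2)*(14) - (-5)*(-70) + (-3)*(94) = 28 - 350 - 282 = -604.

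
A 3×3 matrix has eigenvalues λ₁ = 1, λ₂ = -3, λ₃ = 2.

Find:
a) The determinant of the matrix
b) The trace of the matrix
det = -6, trace = 0

Two standard eigenvalue identities:
- det(A) equals the product of the eigenvalues (counted with multiplicity).
- trace(A) equals the sum of the eigenvalues.
det(A) = (1)*(-3)*(2) = -6.
trace(A) = 1 - 3 + 2 = 0.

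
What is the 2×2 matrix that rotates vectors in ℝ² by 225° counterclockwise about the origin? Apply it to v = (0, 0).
R = [[-√2/2, √2/2], [-√2/2, -√2/2]]; R·v = (0, 0)

A counterclockwise rotation by angle θ in ℝ² has matrix R(θ) = [[cos θ, -sin θ], [sin θ, cos θ]].
For θ = 225°: cos θ = -√2/2, sin θ = -√2/2.
R(225°) = [[-√2/2, √2/2], [-√2/2, -√2/2]].
R·v = [-√2/2·0 + (√2/2)·0, -√2/2·0 + -√2/2·0] = (0, 0).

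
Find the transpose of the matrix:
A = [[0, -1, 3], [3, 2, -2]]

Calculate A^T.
[[0, 3], [-1, 2], [3, -2]]

The transpose sends entry (i,j) to (j,i); rows become columns.
Row 0 of A: [0, -1, 3] -> column 0 of A^T.
Row 1 of A: [3, 2, -2] -> column 1 of A^T.
A^T = [[0, 3], [-1, 2], [3, -2]]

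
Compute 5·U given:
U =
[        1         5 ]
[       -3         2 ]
5U =
[        5        25 ]
[      -15        10 ]

Scalar multiplication is elementwise: (5U)[i][j] = 5 * U[i][j].
  (5U)[0][0] = 5 * (1) = 5
  (5U)[0][1] = 5 * (5) = 25
  (5U)[1][0] = 5 * (-3) = -15
  (5U)[1][1] = 5 * (2) = 10
5U =
[        5        25 ]
[      -15        10 ]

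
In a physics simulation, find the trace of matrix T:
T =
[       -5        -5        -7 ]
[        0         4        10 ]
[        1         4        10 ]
tr(T) = -5 + 4 + 10 = 9

The trace of a square matrix is the sum of its diagonal entries.
Diagonal entries of T: T[0][0] = -5, T[1][1] = 4, T[2][2] = 10.
tr(T) = -5 + 4 + 10 = 9.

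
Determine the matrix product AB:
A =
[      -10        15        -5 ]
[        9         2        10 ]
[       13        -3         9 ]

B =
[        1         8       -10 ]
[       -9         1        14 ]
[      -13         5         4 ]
AB =
[      -80       -90       290 ]
[     -139       124       -22 ]
[      -77       146      -136 ]

Matrix multiplication: (AB)[i][j] = sum over k of A[i][k] * B[k][j].
  (AB)[0][0] = (-10)*(1) + (15)*(-9) + (-5)*(-13) = -80
  (AB)[0][1] = (-10)*(8) + (15)*(1) + (-5)*(5) = -90
  (AB)[0][2] = (-10)*(-10) + (15)*(14) + (-5)*(4) = 290
  (AB)[1][0] = (9)*(1) + (2)*(-9) + (10)*(-13) = -139
  (AB)[1][1] = (9)*(8) + (2)*(1) + (10)*(5) = 124
  (AB)[1][2] = (9)*(-10) + (2)*(14) + (10)*(4) = -22
  (AB)[2][0] = (13)*(1) + (-3)*(-9) + (9)*(-13) = -77
  (AB)[2][1] = (13)*(8) + (-3)*(1) + (9)*(5) = 146
  (AB)[2][2] = (13)*(-10) + (-3)*(14) + (9)*(4) = -136
AB =
[      -80       -90       290 ]
[     -139       124       -22 ]
[      -77       146      -136 ]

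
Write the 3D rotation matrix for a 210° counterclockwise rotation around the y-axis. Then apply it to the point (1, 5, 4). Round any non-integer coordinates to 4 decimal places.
R = [[-√3/2, 0, -1/2], [0, 1, 0], [1/2, 0, -√3/2]]; R·(1, 5, 4) = (-2.8660, 5.0000, -2.9641)

Rotation matrix for 210° around y-axis:
cos(210°) = -√3/2, sin(210°) = -1/2
R = [[-√3/2, 0, -1/2], [0, 1, 0], [1/2, 0, -√3/2]]
Apply to (1, 5, 4): R·[1, 5, 4]ᵀ = (-2.8660, 5.0000, -2.9641)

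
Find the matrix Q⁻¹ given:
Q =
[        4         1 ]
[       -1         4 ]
det(Q) = 17
Q⁻¹ =
[     4/17     -1/17 ]
[     1/17      4/17 ]

For a 2×2 matrix Q = [[a, b], [c, d]] with det(Q) ≠ 0, Q⁻¹ = (1/det(Q)) * [[d, -b], [-c, a]].
det(Q) = (4)*(4) - (1)*(-1) = 16 + 1 = 17.
Q⁻¹ = (1/17) * [[4, -1], [1, 4]].
Dividing each entry by 17 and reducing:
Q⁻¹ =
[     4/17     -1/17 ]
[     1/17      4/17 ]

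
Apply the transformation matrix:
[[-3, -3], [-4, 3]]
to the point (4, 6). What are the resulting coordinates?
(-30, 2)

Matrix multiplication:
[[-3, -3], [-4, 3]] × [4, 6]ᵀ
= [-3×4 + -3×6, -4×4 + 3×6]ᵀ
= [-30.0000, 2.0000]ᵀ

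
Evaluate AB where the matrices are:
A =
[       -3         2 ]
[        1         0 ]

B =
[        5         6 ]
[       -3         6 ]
AB =
[      -21        -6 ]
[        5         6 ]

Matrix multiplication: (AB)[i][j] = sum over k of A[i][k] * B[k][j].
  (AB)[0][0] = (-3)*(5) + (2)*(-3) = -21
  (AB)[0][1] = (-3)*(6) + (2)*(6) = -6
  (AB)[1][0] = (1)*(5) + (0)*(-3) = 5
  (AB)[1][1] = (1)*(6) + (0)*(6) = 6
AB =
[      -21        -6 ]
[        5         6 ]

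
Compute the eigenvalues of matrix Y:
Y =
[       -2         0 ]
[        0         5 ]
λ = -2, 5

Solve det(Y - λI) = 0. For a 2×2 matrix the characteristic equation is λ² - (trace)λ + det = 0.
trace(Y) = a + d = -2 + 5 = 3.
det(Y) = a*d - b*c = (-2)*(5) - (0)*(0) = -10 - 0 = -10.
Characteristic equation: λ² - (3)λ + (-10) = 0.
Discriminant = (3)² - 4*(-10) = 9 + 40 = 49.
λ = (3 ± √49) / 2 = (3 ± 7) / 2 = -2, 5.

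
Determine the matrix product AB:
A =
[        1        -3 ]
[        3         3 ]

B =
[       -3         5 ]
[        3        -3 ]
AB =
[      -12        14 ]
[        0         6 ]

Matrix multiplication: (AB)[i][j] = sum over k of A[i][k] * B[k][j].
  (AB)[0][0] = (1)*(-3) + (-3)*(3) = -12
  (AB)[0][1] = (1)*(5) + (-3)*(-3) = 14
  (AB)[1][0] = (3)*(-3) + (3)*(3) = 0
  (AB)[1][1] = (3)*(5) + (3)*(-3) = 6
AB =
[      -12        14 ]
[        0         6 ]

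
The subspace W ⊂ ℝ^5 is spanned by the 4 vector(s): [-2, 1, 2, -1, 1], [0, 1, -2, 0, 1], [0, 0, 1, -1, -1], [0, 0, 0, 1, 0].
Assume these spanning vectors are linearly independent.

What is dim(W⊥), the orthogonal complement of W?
dim(W⊥) = 1

For any subspace W of ℝ^n, dim(W) + dim(W⊥) = n (the whole-space dimension).
Here the given 4 vectors are linearly independent, so dim(W) = 4.
Thus dim(W⊥) = n - dim(W) = 5 - 4 = 1.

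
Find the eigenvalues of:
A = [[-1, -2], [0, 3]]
λ = -1, 3

Solve det(A - λI) = 0. For a 2×2 matrix this is λ² - (trace)λ + det = 0.
trace(A) = -1 + 3 = 2.
det(A) = (-1)*(3) - (-2)*(0) = -3 - 0 = -3.
Characteristic equation: λ² - (2)λ + (-3) = 0.
Discriminant: (2)² - 4*(-3) = 4 + 12 = 16.
Roots: λ = (2 ± √16) / 2 = -1, 3.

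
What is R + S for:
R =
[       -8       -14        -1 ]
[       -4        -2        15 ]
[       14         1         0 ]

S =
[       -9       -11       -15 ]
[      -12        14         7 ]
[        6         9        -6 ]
R + S =
[      -17       -25       -16 ]
[      -16        12        22 ]
[       20        10        -6 ]

Matrix addition is elementwise: (R+S)[i][j] = R[i][j] + S[i][j].
  (R+S)[0][0] = (-8) + (-9) = -17
  (R+S)[0][1] = (-14) + (-11) = -25
  (R+S)[0][2] = (-1) + (-15) = -16
  (R+S)[1][0] = (-4) + (-12) = -16
  (R+S)[1][1] = (-2) + (14) = 12
  (R+S)[1][2] = (15) + (7) = 22
  (R+S)[2][0] = (14) + (6) = 20
  (R+S)[2][1] = (1) + (9) = 10
  (R+S)[2][2] = (0) + (-6) = -6
R + S =
[      -17       -25       -16 ]
[      -16        12        22 ]
[       20        10        -6 ]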